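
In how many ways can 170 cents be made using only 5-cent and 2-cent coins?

We need non-negative integers (x, y) with 5x + 2y = 170.
For each x from 0 to 34, check if (170 - 5x) is a non-negative multiple of 2.
Solutions (x, y): (0,85), (2,80), (4,75), (6,70), ...
Count: 18

18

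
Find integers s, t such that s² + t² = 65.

We need to find integers s, t > 0 such that s² + t² = 65.
Trying s = 1: t² = 65 - 1² = 65 - 1 = 64
t = 8
Check: 1² + 8² = 1 + 64 = 65 ✓

65 = 1² + 8²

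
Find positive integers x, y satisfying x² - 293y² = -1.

We need x² = 293y² - 1. Try successive y:
y = 1: x² = 293·1² - 1 = 292, not a perfect square
y = 2: x² = 293·2² - 1 = 1171, not a perfect square
y = 3: x² = 293·3² - 1 = 2636, not a perfect square
...
y = 145: x² = 293·145² - 1 = 6160324 = 2482² ✓
Check: 2482² - 293·145² = 6160324 - 6160325 = -1 ✓

x = 2482, y = 145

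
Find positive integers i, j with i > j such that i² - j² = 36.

Factor: i² - j² = (i+j)(i-j) = 36.
We need two factors of 36 with the same parity.
Use i+j = 18 and i-j = 2 (product 18·2 = 36).
Adding: 2i = 20, so i = 10.
Subtracting: 2j = 16, so j = 8.
Check: 10² - 8² = 100 - 64 = 36 ✓

i = 10, j = 8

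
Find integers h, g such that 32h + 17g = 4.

Step 1: Check solvability.
gcd(32, 17) = 1
Since 1 divides 4, solutions exist.

Step 2: Apply extended Euclidean algorithm to find gcd.
We find integers such that 32*x0 + 17*y0 = 1

Step 3: Scale the particular solution.
Multiply by 4/1 = 4:
h = 32, g = -60

Step 4: Verify.
32*(32) + 17*(-60) = 4 = 4 ✓

h = 32, g = -60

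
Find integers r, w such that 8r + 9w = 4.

Step 1: Check solvability.
gcd(8, 9) = 1
Since 1 divides 4, solutions exist.

Step 2: Apply extended Euclidean algorithm to find gcd.
We find integers such that 8*x0 + 9*y0 = 1

Step 3: Scale the particular solution.
Multiply by 4/1 = 4:
r = -4, w = 4

Step 4: Verify.
8*(-4) + 9*(4) = 4 = 4 ✓

r = -4, w = 4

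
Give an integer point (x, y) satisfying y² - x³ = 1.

Try small integer x values and check whether x³ + 1 is a perfect square.
x = 2: x³ + 1 = 2³ + 1 = 8 + 1 = 9
Is 9 a perfect square? 3² = 9 ✓
So (x, y) = (2, 3) is a solution.

x = 2, y = 3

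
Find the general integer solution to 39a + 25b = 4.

Step 1: Compute gcd(39, 25) = 1.
Since 1 divides 4, solutions exist.

Step 2: Find a particular solution using extended Euclidean algorithm.
We get a₀ = 36, b₀ = -56.
Check: 39*36 + 25*-56 = 4 = 4 ✓

Step 3: Write the general solution.
a = 36 + (25/1)t = 36 + 25t
b = -56 - (39/1)t = -56 - 39t
for any integer t.

a = 36 + 25t, b = -56 - 39t for integer t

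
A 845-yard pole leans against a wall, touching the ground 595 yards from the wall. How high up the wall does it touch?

The ladder, wall, and ground form a right triangle with hypotenuse 845 and one leg 595.
By the Pythagorean theorem: h² = 845² - 595² = 714025 - 354025 = 360000
h = √360000 = 600 yards

600 yards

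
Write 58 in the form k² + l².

We need to find integers k, l > 0 such that k² + l² = 58.
Trying k = 3: l² = 58 - 3² = 58 - 9 = 49
l = 7
Check: 3² + 7² = 9 + 49 = 58 ✓

58 = 3² + 7²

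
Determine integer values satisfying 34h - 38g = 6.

Step 1: Check solvability.
gcd(34, 38) = 2
Since 2 divides 6, solutions exist.

Step 2: Apply extended Euclidean algorithm to find gcd.
We find integers such that 34*x0 + 38*y0 = 2

Step 3: Scale the particular solution.
Multiply by 6/2 = 3:
h = 27, g = 24

Step 4: Verify.
34*(27) - 38*(24) = 6 = 6 ✓

h = 27, g = 24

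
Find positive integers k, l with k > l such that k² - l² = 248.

Factor: k² - l² = (k+l)(k-l) = 248.
We need two factors of 248 with the same parity.
Use k+l = 124 and k-l = 2 (product 124·2 = 248).
Adding: 2k = 126, so k = 63.
Subtracting: 2l = 122, so l = 61.
Check: 63² - 61² = 3969 - 3721 = 248 ✓

k = 63, l = 61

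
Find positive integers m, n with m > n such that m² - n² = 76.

Factor: m² - n² = (m+n)(m-n) = 76.
We need two factors of 76 with the same parity.
Use m+n = 38 and m-n = 2 (product 38·2 = 76).
Adding: 2m = 40, so m = 20.
Subtracting: 2n = 36, so n = 18.
Check: 20² - 18² = 400 - 324 = 76 ✓

m = 20, n = 18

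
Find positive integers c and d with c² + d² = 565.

We need to find integers c, d > 0 such that c² + d² = 565.
Trying c = 6: d² = 565 - 6² = 565 - 36 = 529
d = 23
Check: 6² + 23² = 36 + 529 = 565 ✓

565 = 6² + 23²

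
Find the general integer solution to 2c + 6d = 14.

Step 1: Compute gcd(2, 6) = 2.
Since 2 divides 14, solutions exist.

Step 2: Find a particular solution using extended Euclidean algorithm.
We get c₀ = 7, d₀ = 0.
Check: 2*7 + 6*0 = 14 = 14 ✓

Step 3: Write the general solution.
c = 7 + (6/2)t = 7 + 3t
d = 0 - (2/2)t = 0 - 1t
for any integer t.

c = 7 + 3t, d = 0 - 1t for integer t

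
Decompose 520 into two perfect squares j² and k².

We need to find integers j, k > 0 such that j² + k² = 520.
Trying j = 6: k² = 520 - 6² = 520 - 36 = 484
k = 22
Check: 6² + 22² = 36 + 484 = 520 ✓

520 = 6² + 22²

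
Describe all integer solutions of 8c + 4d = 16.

Step 1: Compute gcd(8, 4) = 4.
Since 4 divides 16, solutions exist.

Step 2: Find a particular solution using extended Euclidean algorithm.
We get c₀ = 0, d₀ = 4.
Check: 8*0 + 4*4 = 16 = 16 ✓

Step 3: Write the general solution.
c = 0 + (4/4)t = 0 + 1t
d = 4 - (8/4)t = 4 - 2t
for any integer t.

c = 0 + 1t, d = 4 - 2t for integer t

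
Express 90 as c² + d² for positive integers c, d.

We need to find integers c, d > 0 such that c² + d² = 90.
Trying c = 3: d² = 90 - 3² = 90 - 9 = 81
d = 9
Check: 3² + 9² = 9 + 81 = 90 ✓

90 = 3² + 9²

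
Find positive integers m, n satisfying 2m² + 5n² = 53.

Try small values of m and check whether (53 - 2m²)/5 is a perfect square.
m = 2: 2·2² = 8, so 5n² = 53 - 8 = 45, giving n² = 9, n = 3.
Check: 2·2² + 5·3² = 8 + 45 = 53 ✓

m = 2, n = 3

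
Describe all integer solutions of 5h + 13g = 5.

Step 1: Compute gcd(5, 13) = 1.
Since 1 divides 5, solutions exist.

Step 2: Find a particular solution using extended Euclidean algorithm.
We get h₀ = -25, g₀ = 10.
Check: 5*-25 + 13*10 = 5 = 5 ✓

Step 3: Write the general solution.
h = -25 + (13/1)t = -25 + 13t
g = 10 - (5/1)t = 10 - 5t
for any integer t.

h = -25 + 13t, g = 10 - 5t for integer t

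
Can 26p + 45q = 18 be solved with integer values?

Step 1: Compute gcd(26, 45).
gcd(26, 45) = 1

Step 2: Check divisibility.
Does 1 divide 18? 18 = 1 x 18, so yes.

By the theorem on linear Diophantine equations, 26p + 45q = 18 has integer solutions if and only if gcd(26, 45) divides 18. Since 1 | 18, solutions exist.

Yes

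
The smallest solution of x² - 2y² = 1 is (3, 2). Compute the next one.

Solutions to x² - Dy² = 1 are generated by powers of (x₀ + y₀√D).
The next solution satisfies x₁ + y₁√2 = (x₀ + y₀√2)², giving:
x₁ = x₀² + 2y₀² = 3² + 2·2² = 9 + 8 = 17
y₁ = 2x₀y₀ = 2·3·2 = 12

Verify: 17² - 2·12² = 289 - 288 = 1 ✓

x = 17, y = 12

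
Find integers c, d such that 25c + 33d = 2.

Step 1: Check solvability.
gcd(25, 33) = 1
Since 1 divides 2, solutions exist.

Step 2: Apply extended Euclidean algorithm to find gcd.
We find integers such that 25*x0 + 33*y0 = 1

Step 3: Scale the particular solution.
Multiply by 2/1 = 2:
c = 8, d = -6

Step 4: Verify.
25*(8) + 33*(-6) = 2 = 2 ✓

c = 8, d = -6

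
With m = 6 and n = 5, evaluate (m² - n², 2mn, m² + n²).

a = m² - n² = 36 - 25 = 11
b = 2mn = 2·6·5 = 60
c = m² + n² = 36 + 25 = 61
Verify: 11² + 60² = 121 + 3600 = 3721 = 61² ✓

(11, 60, 61)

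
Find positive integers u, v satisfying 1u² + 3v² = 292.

Try small values of u and check whether (292 - 1u²)/3 is a perfect square.
u = 7: 1·7² = 49, so 3v² = 292 - 49 = 243, giving v² = 81, v = 9.
Check: 1·7² + 3·9² = 49 + 243 = 292 ✓

u = 7, v = 9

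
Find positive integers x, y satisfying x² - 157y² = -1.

We need x² = 157y² - 1. Try successive y:
y = 1: x² = 157·1² - 1 = 156, not a perfect square
y = 2: x² = 157·2² - 1 = 627, not a perfect square
y = 3: x² = 157·3² - 1 = 1412, not a perfect square
...
y = 385645: x² = 157·385645² - 1 = 23349364365924 = 4832118² ✓
Check: 4832118² - 157·385645² = 23349364365924 - 23349364365925 = -1 ✓

x = 4832118, y = 385645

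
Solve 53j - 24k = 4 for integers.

Step 1: Check solvability.
gcd(53, 24) = 1
Since 1 divides 4, solutions exist.

Step 2: Apply extended Euclidean algorithm to find gcd.
We find integers such that 53*x0 + 24*y0 = 1

Step 3: Scale the particular solution.
Multiply by 4/1 = 4:
j = 20, k = 44

Step 4: Verify.
53*(20) - 24*(44) = 4 = 4 ✓

j = 20, k = 44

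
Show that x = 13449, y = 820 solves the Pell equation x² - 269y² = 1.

Compute x² = 13449² = 180875601
Compute 269y² = 269·820² = 269·672400 = 180875600
x² - 269y² = 180875601 - 180875600 = 1
Since this equals 1, (13449, 820) is a solution.

Yes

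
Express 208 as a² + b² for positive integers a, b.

We need to find integers a, b > 0 such that a² + b² = 208.
Trying a = 8: b² = 208 - 8² = 208 - 64 = 144
b = 12
Check: 8² + 12² = 64 + 144 = 208 ✓

208 = 8² + 12²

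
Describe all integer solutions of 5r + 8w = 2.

Step 1: Compute gcd(5, 8) = 1.
Since 1 divides 2, solutions exist.

Step 2: Find a particular solution using extended Euclidean algorithm.
We get r₀ = -6, w₀ = 4.
Check: 5*-6 + 8*4 = 2 = 2 ✓

Step 3: Write the general solution.
r = -6 + (8/1)t = -6 + 8t
w = 4 - (5/1)t = 4 - 5t
for any integer t.

r = -6 + 8t, w = 4 - 5t for integer t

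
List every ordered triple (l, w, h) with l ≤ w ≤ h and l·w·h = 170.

Iterate l from 1 to ⌊170^(1/3)⌋. For each l dividing 170, iterate w ≥ l with w dividing 170/l, and set h = 170/(l·w).
Triples found (5): (1×1×170), (1×2×85), (1×5×34), (1×10×17), (2×5×17)

(1×1×170), (1×2×85), (1×5×34), (1×10×17), (2×5×17)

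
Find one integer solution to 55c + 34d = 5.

Step 1: Check solvability.
gcd(55, 34) = 1
Since 1 divides 5, solutions exist.

Step 2: Apply extended Euclidean algorithm to find gcd.
We find integers such that 55*x0 + 34*y0 = 1

Step 3: Scale the particular solution.
Multiply by 5/1 = 5:
c = 65, d = -105

Step 4: Verify.
55*(65) + 34*(-105) = 5 = 5 ✓

c = 65, d = -105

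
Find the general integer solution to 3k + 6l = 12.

Step 1: Compute gcd(3, 6) = 3.
Since 3 divides 12, solutions exist.

Step 2: Find a particular solution using extended Euclidean algorithm.
We get k₀ = 4, l₀ = 0.
Check: 3*4 + 6*0 = 12 = 12 ✓

Step 3: Write the general solution.
k = 4 + (6/3)t = 4 + 2t
l = 0 - (3/3)t = 0 - 1t
for any integer t.

k = 4 + 2t, l = 0 - 1t for integer t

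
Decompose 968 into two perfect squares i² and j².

We need to find integers i, j > 0 such that i² + j² = 968.
Trying i = 22: j² = 968 - 22² = 968 - 484 = 484
j = 22
Check: 22² + 22² = 484 + 484 = 968 ✓

968 = 22² + 22²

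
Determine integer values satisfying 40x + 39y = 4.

Step 1: Check solvability.
gcd(40, 39) = 1
Since 1 divides 4, solutions exist.

Step 2: Apply extended Euclidean algorithm to find gcd.
We find integers such that 40*x0 + 39*y0 = 1

Step 3: Scale the particular solution.
Multiply by 4/1 = 4:
x = 4, y = -4

Step 4: Verify.
40*(4) + 39*(-4) = 4 = 4 ✓

x = 4, y = -4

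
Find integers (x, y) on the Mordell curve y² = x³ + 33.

Try small integer x values and check whether x³ + 33 is a perfect square.
x = -2: x³ + 33 = -2³ + 33 = -8 + 33 = 25
Is 25 a perfect square? 5² = 25 ✓
So (x, y) = (-2, -5) is a solution.

x = -2, y = -5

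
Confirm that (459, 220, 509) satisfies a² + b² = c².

Compute a² + b² = 459² + 220² = 210681 + 48400 = 259081
Compute c² = 509² = 259081
Since 259081 = 259081, confirmed.

Yes, it is a Pythagorean triple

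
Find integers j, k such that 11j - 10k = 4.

Step 1: Check solvability.
gcd(11, 10) = 1
Since 1 divides 4, solutions exist.

Step 2: Apply extended Euclidean algorithm to find gcd.
We find integers such that 11*x0 + 10*y0 = 1

Step 3: Scale the particular solution.
Multiply by 4/1 = 4:
j = 4, k = 4

Step 4: Verify.
11*(4) - 10*(4) = 4 = 4 ✓

j = 4, k = 4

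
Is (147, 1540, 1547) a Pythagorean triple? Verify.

Compute a² + b² = 147² + 1540² = 21609 + 2371600 = 2393209
Compute c² = 1547² = 2393209
Since 2393209 = 2393209, confirmed.

Yes, it is a Pythagorean triple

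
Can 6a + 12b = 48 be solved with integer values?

Step 1: Compute gcd(6, 12).
gcd(6, 12) = 6

Step 2: Check divisibility.
Does 6 divide 48? 48 = 6 x 8, so yes.

By the theorem on linear Diophantine equations, 6a + 12b = 48 has integer solutions if and only if gcd(6, 12) divides 48. Since 6 | 48, solutions exist.

Yes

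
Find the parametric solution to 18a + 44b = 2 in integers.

Step 1: Compute gcd(18, 44) = 2.
Since 2 divides 2, solutions exist.

Step 2: Find a particular solution using extended Euclidean algorithm.
We get a₀ = 5, b₀ = -2.
Check: 18*5 + 44*-2 = 2 = 2 ✓

Step 3: Write the general solution.
a = 5 + (44/2)t = 5 + 22t
b = -2 - (18/2)t = -2 - 9t
for any integer t.

a = 5 + 22t, b = -2 - 9t for integer t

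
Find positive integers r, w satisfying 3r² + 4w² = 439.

Try small values of r and check whether (439 - 3r²)/4 is a perfect square.
r = 9: 3·9² = 243, so 4w² = 439 - 243 = 196, giving w² = 49, w = 7.
Check: 3·9² + 4·7² = 243 + 196 = 439 ✓

r = 9, w = 7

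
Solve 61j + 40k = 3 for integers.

Step 1: Check solvability.
gcd(61, 40) = 1
Since 1 divides 3, solutions exist.

Step 2: Apply extended Euclidean algorithm to find gcd.
We find integers such that 61*x0 + 40*y0 = 1

Step 3: Scale the particular solution.
Multiply by 3/1 = 3:
j = -57, k = 87

Step 4: Verify.
61*(-57) + 40*(87) = 3 = 3 ✓

j = -57, k = 87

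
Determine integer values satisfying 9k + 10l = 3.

Step 1: Check solvability.
gcd(9, 10) = 1
Since 1 divides 3, solutions exist.

Step 2: Apply extended Euclidean algorithm to find gcd.
We find integers such that 9*x0 + 10*y0 = 1

Step 3: Scale the particular solution.
Multiply by 3/1 = 3:
k = -3, l = 3

Step 4: Verify.
9*(-3) + 10*(3) = 3 = 3 ✓

k = -3, l = 3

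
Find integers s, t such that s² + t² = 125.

We need to find integers s, t > 0 such that s² + t² = 125.
Trying s = 2: t² = 125 - 2² = 125 - 4 = 121
t = 11
Check: 2² + 11² = 4 + 121 = 125 ✓

125 = 2² + 11²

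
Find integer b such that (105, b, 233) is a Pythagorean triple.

b² = c² - a² = 233² - 105² = 54289 - 11025 = 43264
b = sqrt(43264) = 208

208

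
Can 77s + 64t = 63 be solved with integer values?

Step 1: Compute gcd(77, 64).
gcd(77, 64) = 1

Step 2: Check divisibility.
Does 1 divide 63? 63 = 1 x 63, so yes.

By the theorem on linear Diophantine equations, 77s + 64t = 63 has integer solutions if and only if gcd(77, 64) divides 63. Since 1 | 63, solutions exist.

Yes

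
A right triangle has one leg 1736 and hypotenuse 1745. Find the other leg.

a² = c² - b² = 3045025 - 3013696 = 31329
a = 177

177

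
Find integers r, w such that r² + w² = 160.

We need to find integers r, w > 0 such that r² + w² = 160.
Trying r = 4: w² = 160 - 4² = 160 - 16 = 144
w = 12
Check: 4² + 12² = 16 + 144 = 160 ✓

160 = 4² + 12²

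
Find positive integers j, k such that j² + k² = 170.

Search for j with 170 - j² a perfect square.
j = 1: 170 - 1² = 170 - 1 = 169 = 13² ✓
So j = 1, k = 13.

j = 1, k = 13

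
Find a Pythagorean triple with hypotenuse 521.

We need a² + b² = 521² = 271441.
Trying: 279² + 440² = 77841 + 193600 = 271441 ✓

(279, 440, 521)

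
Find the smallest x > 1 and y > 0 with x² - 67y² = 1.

We seek the smallest positive integers (x, y) with x² - 67y² = 1, i.e., x² = 67y² + 1.
Try successive y values:
y = 1: x² = 67·1² + 1 = 68, not a perfect square
y = 2: x² = 67·2² + 1 = 269, not a perfect square
y = 3: x² = 67·3² + 1 = 604, not a perfect square
... continuing the search (or via continued fractions) ...
y = 5967: x² = 67·5967² + 1 = 2385540964, x = 48842 ✓

Verify: 48842² - 67·5967² = 2385540964 - 2385540963 = 1 ✓

x = 48842, y = 5967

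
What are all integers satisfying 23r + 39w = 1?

Step 1: Compute gcd(23, 39) = 1.
Since 1 divides 1, solutions exist.

Step 2: Find a particular solution using extended Euclidean algorithm.
We get r₀ = 17, w₀ = -10.
Check: 23*17 + 39*-10 = 1 = 1 ✓

Step 3: Write the general solution.
r = 17 + (39/1)t = 17 + 39t
w = -10 - (23/1)t = -10 - 23t
for any integer t.

r = 17 + 39t, w = -10 - 23t for integer t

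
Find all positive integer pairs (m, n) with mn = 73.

The positive divisors of 73 are: 1, 73.
Each divisor d gives the pair (d, 73/d):
(1, 73), (73, 1)

(1, 73), (73, 1)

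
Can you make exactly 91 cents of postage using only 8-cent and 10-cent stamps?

We need non-negative x, y with 8x + 10y = 91.
gcd(8, 10) = 2, and 2 does not divide 91.
No integer solutions exist, so certainly no non-negative ones.

No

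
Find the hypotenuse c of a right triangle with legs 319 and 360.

c² = a² + b² = 319² + 360² = 101761 + 129600 = 231361
c = 481

481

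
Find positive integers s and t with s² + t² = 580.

We need to find integers s, t > 0 such that s² + t² = 580.
Trying s = 2: t² = 580 - 2² = 580 - 4 = 576
t = 24
Check: 2² + 24² = 4 + 576 = 580 ✓

580 = 2² + 24²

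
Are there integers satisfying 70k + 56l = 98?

Step 1: Compute gcd(70, 56).
gcd(70, 56) = 14

Step 2: Check divisibility.
Does 14 divide 98? 98 = 14 x 7, so yes.

By the theorem on linear Diophantine equations, 70k + 56l = 98 has integer solutions if and only if gcd(70, 56) divides 98. Since 14 | 98, solutions exist.

Yes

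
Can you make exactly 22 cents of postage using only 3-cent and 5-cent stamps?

We need non-negative x, y with 3x + 5y = 22.
gcd(3, 5) = 1 divides 22, so integer solutions exist.
Search for a non-negative one: x = 4 gives 5y = 22 - 12 = 10, so y = 2.
Check: 3·4 + 5·2 = 22 ✓

Yes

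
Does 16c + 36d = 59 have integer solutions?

Step 1: Compute gcd(16, 36).
gcd(16, 36) = 4

Step 2: Check divisibility.
Does 4 divide 59? 59 = 4 x 14 + 3, so no.

By the theorem on linear Diophantine equations, 16c + 36d = 59 has integer solutions if and only if gcd(16, 36) divides 59. Since 4 does not divide 59, no solutions exist.

No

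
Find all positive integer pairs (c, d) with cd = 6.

The positive divisors of 6 are: 1, 2, 3, 6.
Each divisor d gives the pair (d, 6/d):
(1, 6), (2, 3), (3, 2), (6, 1)

(1, 6), (2, 3), (3, 2), (6, 1)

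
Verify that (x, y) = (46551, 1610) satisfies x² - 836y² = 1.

Compute x² = 46551² = 2166995601
Compute 836y² = 836·1610² = 836·2592100 = 2166995600
x² - 836y² = 2166995601 - 2166995600 = 1
Since this equals 1, (46551, 1610) is a solution.

Yes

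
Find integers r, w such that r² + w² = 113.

We need to find integers r, w > 0 such that r² + w² = 113.
Trying r = 7: w² = 113 - 7² = 113 - 49 = 64
w = 8
Check: 7² + 8² = 49 + 64 = 113 ✓

113 = 7² + 8²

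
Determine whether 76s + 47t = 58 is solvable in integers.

Step 1: Compute gcd(76, 47).
gcd(76, 47) = 1

Step 2: Check divisibility.
Does 1 divide 58? 58 = 1 x 58, so yes.

By the theorem on linear Diophantine equations, 76s + 47t = 58 has integer solutions if and only if gcd(76, 47) divides 58. Since 1 | 58, solutions exist.

Yes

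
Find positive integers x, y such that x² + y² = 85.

Search for x with 85 - x² a perfect square.
x = 2: 85 - 2² = 85 - 4 = 81 = 9² ✓
So x = 2, y = 9.

x = 2, y = 9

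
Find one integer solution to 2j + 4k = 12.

Step 1: Check solvability.
gcd(2, 4) = 2
Since 2 divides 12, solutions exist.

Step 2: Apply extended Euclidean algorithm to find gcd.
We find integers such that 2*x0 + 4*y0 = 2

Step 3: Scale the particular solution.
Multiply by 12/2 = 6:
j = 6, k = 0

Step 4: Verify.
2*(6) + 4*(0) = 12 = 12 ✓

j = 6, k = 0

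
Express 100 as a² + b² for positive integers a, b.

We need to find integers a, b > 0 such that a² + b² = 100.
Trying a = 6: b² = 100 - 6² = 100 - 36 = 64
b = 8
Check: 6² + 8² = 36 + 64 = 100 ✓

100 = 6² + 8²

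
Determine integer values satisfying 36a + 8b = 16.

Step 1: Check solvability.
gcd(36, 8) = 4
Since 4 divides 16, solutions exist.

Step 2: Apply extended Euclidean algorithm to find gcd.
We find integers such that 36*x0 + 8*y0 = 4

Step 3: Scale the particular solution.
Multiply by 16/4 = 4:
a = 4, b = -16

Step 4: Verify.
36*(4) + 8*(-16) = 16 = 16 ✓

a = 4, b = -16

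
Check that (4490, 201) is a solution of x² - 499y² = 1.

Compute x² = 4490² = 20160100
Compute 499y² = 499·201² = 499·40401 = 20160099
x² - 499y² = 20160100 - 20160099 = 1
Since this equals 1, (4490, 201) is a solution.

Yes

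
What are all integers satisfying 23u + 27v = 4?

Step 1: Compute gcd(23, 27) = 1.
Since 1 divides 4, solutions exist.

Step 2: Find a particular solution using extended Euclidean algorithm.
We get u₀ = -28, v₀ = 24.
Check: 23*-28 + 27*24 = 4 = 4 ✓

Step 3: Write the general solution.
u = -28 + (27/1)t = -28 + 27t
v = 24 - (23/1)t = 24 - 23t
for any integer t.

u = -28 + 27t, v = 24 - 23t for integer t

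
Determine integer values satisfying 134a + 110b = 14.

Step 1: Check solvability.
gcd(134, 110) = 2
Since 2 divides 14, solutions exist.

Step 2: Apply extended Euclidean algorithm to find gcd.
We find integers such that 134*x0 + 110*y0 = 2

Step 3: Scale the particular solution.
Multiply by 14/2 = 7:
a = 161, b = -196

Step 4: Verify.
134*(161) + 110*(-196) = 14 = 14 ✓

a = 161, b = -196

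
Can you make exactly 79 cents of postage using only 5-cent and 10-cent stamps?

We need non-negative x, y with 5x + 10y = 79.
gcd(5, 10) = 5, and 5 does not divide 79.
No integer solutions exist, so certainly no non-negative ones.

No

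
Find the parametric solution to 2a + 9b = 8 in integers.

Step 1: Compute gcd(2, 9) = 1.
Since 1 divides 8, solutions exist.

Step 2: Find a particular solution using extended Euclidean algorithm.
We get a₀ = -32, b₀ = 8.
Check: 2*-32 + 9*8 = 8 = 8 ✓

Step 3: Write the general solution.
a = -32 + (9/1)t = -32 + 9t
b = 8 - (2/1)t = 8 - 2t
for any integer t.

a = -32 + 9t, b = 8 - 2t for integer t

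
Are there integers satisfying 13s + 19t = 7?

Step 1: Compute gcd(13, 19).
gcd(13, 19) = 1

Step 2: Check divisibility.
Does 1 divide 7? 7 = 1 x 7, so yes.

By the theorem on linear Diophantine equations, 13s + 19t = 7 has integer solutions if and only if gcd(13, 19) divides 7. Since 1 | 7, solutions exist.

Yes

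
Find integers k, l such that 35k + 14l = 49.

Step 1: Check solvability.
gcd(35, 14) = 7
Since 7 divides 49, solutions exist.

Step 2: Apply extended Euclidean algorithm to find gcd.
We find integers such that 35*x0 + 14*y0 = 7

Step 3: Scale the particular solution.
Multiply by 49/7 = 7:
k = 7, l = -14

Step 4: Verify.
35*(7) + 14*(-14) = 49 = 49 ✓

k = 7, l = -14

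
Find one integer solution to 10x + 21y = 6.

Step 1: Check solvability.
gcd(10, 21) = 1
Since 1 divides 6, solutions exist.

Step 2: Apply extended Euclidean algorithm to find gcd.
We find integers such that 10*x0 + 21*y0 = 1

Step 3: Scale the particular solution.
Multiply by 6/1 = 6:
x = -12, y = 6

Step 4: Verify.
10*(-12) + 21*(6) = 6 = 6 ✓

x = -12, y = 6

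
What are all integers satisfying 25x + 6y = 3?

Step 1: Compute gcd(25, 6) = 1.
Since 1 divides 3, solutions exist.

Step 2: Find a particular solution using extended Euclidean algorithm.
We get x₀ = 3, y₀ = -12.
Check: 25*3 + 6*-12 = 3 = 3 ✓

Step 3: Write the general solution.
x = 3 + (6/1)t = 3 + 6t
y = -12 - (25/1)t = -12 - 25t
for any integer t.

x = 3 + 6t, y = -12 - 25t for integer t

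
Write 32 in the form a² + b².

We need to find integers a, b > 0 such that a² + b² = 32.
Trying a = 4: b² = 32 - 4² = 32 - 16 = 16
b = 4
Check: 4² + 4² = 16 + 16 = 32 ✓

32 = 4² + 4²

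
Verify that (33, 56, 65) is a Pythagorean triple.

Compute a² + b²:
33² + 56² = 1089 + 3136 = 4225
Compute c²:
65² = 4225
Since 4225 = 4225, it is a Pythagorean triple.

Yes, it is a Pythagorean triple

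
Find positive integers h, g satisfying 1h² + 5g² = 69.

Try small values of h and check whether (69 - 1h²)/5 is a perfect square.
h = 8: 1·8² = 64, so 5g² = 69 - 64 = 5, giving g² = 1, g = 1.
Check: 1·8² + 5·1² = 64 + 5 = 69 ✓

h = 8, g = 1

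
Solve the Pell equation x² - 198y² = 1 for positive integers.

We seek the smallest positive integers (x, y) with x² - 198y² = 1, i.e., x² = 198y² + 1.
Try successive y values:
y = 1: x² = 198·1² + 1 = 199, not a perfect square
y = 2: x² = 198·2² + 1 = 793, not a perfect square
y = 3: x² = 198·3² + 1 = 1783, not a perfect square
... continuing the search (or via continued fractions) ...
y = 14: x² = 198·14² + 1 = 38809, x = 197 ✓

Verify: 197² - 198·14² = 38809 - 38808 = 1 ✓

x = 197, y = 14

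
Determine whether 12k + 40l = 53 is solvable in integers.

Step 1: Compute gcd(12, 40).
gcd(12, 40) = 4

Step 2: Check divisibility.
Does 4 divide 53? 53 = 4 x 13 + 1, so no.

By the theorem on linear Diophantine equations, 12k + 40l = 53 has integer solutions if and only if gcd(12, 40) divides 53. Since 4 does not divide 53, no solutions exist.

No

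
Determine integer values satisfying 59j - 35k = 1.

Step 1: Check solvability.
gcd(59, 35) = 1
Since 1 divides 1, solutions exist.

Step 2: Apply extended Euclidean algorithm to find gcd.
We find integers such that 59*x0 + 35*y0 = 1

Step 3: Scale the particular solution.
Multiply by 1/1 = 1:
j = -16, k = -27

Step 4: Verify.
59*(-16) - 35*(-27) = 1 = 1 ✓

j = -16, k = -27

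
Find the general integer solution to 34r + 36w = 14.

Step 1: Compute gcd(34, 36) = 2.
Since 2 divides 14, solutions exist.

Step 2: Find a particular solution using extended Euclidean algorithm.
We get r₀ = -7, w₀ = 7.
Check: 34*-7 + 36*7 = 14 = 14 ✓

Step 3: Write the general solution.
r = -7 + (36/2)t = -7 + 18t
w = 7 - (34/2)t = 7 - 17t
for any integer t.

r = -7 + 18t, w = 7 - 17t for integer t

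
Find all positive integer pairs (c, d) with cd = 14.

The positive divisors of 14 are: 1, 2, 7, 14.
Each divisor d gives the pair (d, 14/d):
(1, 14), (2, 7), (7, 2), (14, 1)

(1, 14), (2, 7), (7, 2), (14, 1)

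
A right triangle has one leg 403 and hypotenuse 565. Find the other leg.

b² = c² - a² = 319225 - 162409 = 156816
b = 396

396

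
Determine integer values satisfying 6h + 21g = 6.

Step 1: Check solvability.
gcd(6, 21) = 3
Since 3 divides 6, solutions exist.

Step 2: Apply extended Euclidean algorithm to find gcd.
We find integers such that 6*x0 + 21*y0 = 3

Step 3: Scale the particular solution.
Multiply by 6/3 = 2:
h = -6, g = 2

Step 4: Verify.
6*(-6) + 21*(2) = 6 = 6 ✓

h = -6, g = 2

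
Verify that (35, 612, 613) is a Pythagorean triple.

Compute a² + b² = 35² + 612² = 1225 + 374544 = 375769
Compute c² = 613² = 375769
Since 375769 = 375769, confirmed.

Yes, it is a Pythagorean triple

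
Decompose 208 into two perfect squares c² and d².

We need to find integers c, d > 0 such that c² + d² = 208.
Trying c = 8: d² = 208 - 8² = 208 - 64 = 144
d = 12
Check: 8² + 12² = 64 + 144 = 208 ✓

208 = 8² + 12²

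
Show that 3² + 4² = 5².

Compute a² + b²:
3² + 4² = 9 + 16 = 25
Compute c²:
5² = 25
Since 25 = 25, it is a Pythagorean triple.

Yes, it is a Pythagorean triple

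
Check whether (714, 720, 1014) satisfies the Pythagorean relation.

Compute a² + b²:
714² + 720² = 509796 + 518400 = 1028196
Compute c²:
1014² = 1028196
Since 1028196 = 1028196, it is a Pythagorean triple.

Yes, it is a Pythagorean triple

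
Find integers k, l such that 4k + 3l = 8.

Step 1: Check solvability.
gcd(4, 3) = 1
Since 1 divides 8, solutions exist.

Step 2: Apply extended Euclidean algorithm to find gcd.
We find integers such that 4*x0 + 3*y0 = 1

Step 3: Scale the particular solution.
Multiply by 8/1 = 8:
k = 8, l = -8

Step 4: Verify.
4*(8) + 3*(-8) = 8 = 8 ✓

k = 8, l = -8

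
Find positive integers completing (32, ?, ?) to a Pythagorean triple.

We need the other leg and hypotenuse such that 32² + x² = c².
Take x = 255, c = 257: 32² + 255² = 1024 + 65025 = 66049 = 257² ✓
Triple: (255, 32, 257)

(255, 32, 257)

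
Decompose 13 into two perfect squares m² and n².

We need to find integers m, n > 0 such that m² + n² = 13.
Trying m = 2: n² = 13 - 2² = 13 - 4 = 9
n = 3
Check: 2² + 3² = 4 + 9 = 13 ✓

13 = 2² + 3²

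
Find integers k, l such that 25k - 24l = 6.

Step 1: Check solvability.
gcd(25, 24) = 1
Since 1 divides 6, solutions exist.

Step 2: Apply extended Euclidean algorithm to find gcd.
We find integers such that 25*x0 + 24*y0 = 1

Step 3: Scale the particular solution.
Multiply by 6/1 = 6:
k = 6, l = 6

Step 4: Verify.
25*(6) - 24*(6) = 6 = 6 ✓

k = 6, l = 6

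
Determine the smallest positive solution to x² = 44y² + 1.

We seek the smallest positive integers (x, y) with x² - 44y² = 1, i.e., x² = 44y² + 1.
Try successive y values:
y = 1: x² = 44·1² + 1 = 45, not a perfect square
y = 2: x² = 44·2² + 1 = 177, not a perfect square
y = 3: x² = 44·3² + 1 = 397, not a perfect square
... continuing the search (or via continued fractions) ...
y = 30: x² = 44·30² + 1 = 39601, x = 199 ✓

Verify: 199² - 44·30² = 39601 - 39600 = 1 ✓

x = 199, y = 30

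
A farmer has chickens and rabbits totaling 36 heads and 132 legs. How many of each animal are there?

Let c = chickens, r = rabbits.
Heads: c + r = 36
Legs: 2c + 4r = 132
From the first equation, c = 36 - r. Substitute:
2(36 - r) + 4r = 132
72 + 2r = 132
r = (132 - 72)/2 = 30
c = 36 - 30 = 6

Chickens: 6, Rabbits: 30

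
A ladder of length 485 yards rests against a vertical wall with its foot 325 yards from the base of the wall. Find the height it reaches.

The ladder, wall, and ground form a right triangle with hypotenuse 485 and one leg 325.
By the Pythagorean theorem: h² = 485² - 325² = 235225 - 105625 = 129600
h = √129600 = 360 yards

360 yards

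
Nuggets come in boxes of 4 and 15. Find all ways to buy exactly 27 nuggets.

We need non-negative integers (x, y) with 4x + 15y = 27.
For each x in 0..6, check if 27 - 4x is a non-negative multiple of 15.
x = 3: 15y = 15, y = 1 ✓

(3 boxes of 4, 1 boxes of 15)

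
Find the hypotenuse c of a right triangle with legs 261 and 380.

c² = a² + b² = 261² + 380² = 68121 + 144400 = 212521
c = sqrt(212521) = 461

461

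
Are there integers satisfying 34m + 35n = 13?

Step 1: Compute gcd(34, 35).
gcd(34, 35) = 1

Step 2: Check divisibility.
Does 1 divide 13? 13 = 1 x 13, so yes.

By the theorem on linear Diophantine equations, 34m + 35n = 13 has integer solutions if and only if gcd(34, 35) divides 13. Since 1 | 13, solutions exist.

Yes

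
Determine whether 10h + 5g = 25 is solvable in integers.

Step 1: Compute gcd(10, 5).
gcd(10, 5) = 5

Step 2: Check divisibility.
Does 5 divide 25? 25 = 5 x 5, so yes.

By the theorem on linear Diophantine equations, 10h + 5g = 25 has integer solutions if and only if gcd(10, 5) divides 25. Since 5 | 25, solutions exist.

Yes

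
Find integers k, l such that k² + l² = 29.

We need to find integers k, l > 0 such that k² + l² = 29.
Trying k = 2: l² = 29 - 2² = 29 - 4 = 25
l = 5
Check: 2² + 5² = 4 + 25 = 29 ✓

29 = 2² + 5²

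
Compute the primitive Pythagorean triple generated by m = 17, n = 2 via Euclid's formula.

a = m² - n² = 17² - 2² = 289 - 4 = 285
b = 2mn = 2·17·2 = 68
c = m² + n² = 289 + 4 = 293
Verify: 285² + 68² = 81225 + 4624 = 85849 = 293² ✓

(285, 68, 293)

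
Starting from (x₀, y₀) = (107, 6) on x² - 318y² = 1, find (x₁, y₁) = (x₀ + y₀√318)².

Solutions to x² - Dy² = 1 are generated by powers of (x₀ + y₀√D).
The next solution satisfies x₁ + y₁√318 = (x₀ + y₀√318)², giving:
x₁ = x₀² + 318y₀² = 107² + 318·6² = 11449 + 11448 = 22897
y₁ = 2x₀y₀ = 2·107·6 = 1284

Verify: 22897² - 318·1284² = 524272609 - 524272608 = 1 ✓

x = 22897, y = 1284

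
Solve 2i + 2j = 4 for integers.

Step 1: Check solvability.
gcd(2, 2) = 2
Since 2 divides 4, solutions exist.

Step 2: Apply extended Euclidean algorithm to find gcd.
We find integers such that 2*x0 + 2*y0 = 2

Step 3: Scale the particular solution.
Multiply by 4/2 = 2:
i = 0, j = 2

Step 4: Verify.
2*(0) + 2*(2) = 4 = 4 ✓

i = 0, j = 2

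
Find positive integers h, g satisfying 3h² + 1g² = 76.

Try small values of h and check whether (76 - 3h²)/1 is a perfect square.
h = 3: 3·3² = 27, so 1g² = 76 - 27 = 49, giving g² = 49, g = 7.
Check: 3·3² + 1·7² = 27 + 49 = 76 ✓

h = 3, g = 7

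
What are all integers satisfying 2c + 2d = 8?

Step 1: Compute gcd(2, 2) = 2.
Since 2 divides 8, solutions exist.

Step 2: Find a particular solution using extended Euclidean algorithm.
We get c₀ = 0, d₀ = 4.
Check: 2*0 + 2*4 = 8 = 8 ✓

Step 3: Write the general solution.
c = 0 + (2/2)t = 0 + 1t
d = 4 - (2/2)t = 4 - 1t
for any integer t.

c = 0 + 1t, d = 4 - 1t for integer t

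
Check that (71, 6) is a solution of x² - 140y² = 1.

Compute x² = 71² = 5041
Compute 140y² = 140·6² = 140·36 = 5040
x² - 140y² = 5041 - 5040 = 1
Since this equals 1, (71, 6) is a solution.

Yes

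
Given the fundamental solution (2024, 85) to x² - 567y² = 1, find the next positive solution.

Solutions to x² - Dy² = 1 are generated by powers of (x₀ + y₀√D).
The next solution satisfies x₁ + y₁√567 = (x₀ + y₀√567)², giving:
x₁ = x₀² + 567y₀² = 2024² + 567·85² = 4096576 + 4096575 = 8193151
y₁ = 2x₀y₀ = 2·2024·85 = 344080

Verify: 8193151² - 567·344080² = 67127723308801 - 67127723308800 = 1 ✓

x = 8193151, y = 344080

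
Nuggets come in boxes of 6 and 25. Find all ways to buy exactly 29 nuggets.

We need non-negative integers (x, y) with 6x + 25y = 29.
For each x in 0..4, check if 29 - 6x is a non-negative multiple of 25.
No x yields an integer y ≥ 0.

No solution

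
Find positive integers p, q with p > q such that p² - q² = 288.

Factor: p² - q² = (p+q)(p-q) = 288.
We need two factors of 288 with the same parity.
Use p+q = 144 and p-q = 2 (product 144·2 = 288).
Adding: 2p = 146, so p = 73.
Subtracting: 2q = 142, so q = 71.
Check: 73² - 71² = 5329 - 5041 = 288 ✓

p = 73, q = 71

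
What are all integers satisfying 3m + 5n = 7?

Step 1: Compute gcd(3, 5) = 1.
Since 1 divides 7, solutions exist.

Step 2: Find a particular solution using extended Euclidean algorithm.
We get m₀ = 14, n₀ = -7.
Check: 3*14 + 5*-7 = 7 = 7 ✓

Step 3: Write the general solution.
m = 14 + (5/1)t = 14 + 5t
n = -7 - (3/1)t = -7 - 3t
for any integer t.

m = 14 + 5t, n = -7 - 3t for integer t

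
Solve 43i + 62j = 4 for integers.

Step 1: Check solvability.
gcd(43, 62) = 1
Since 1 divides 4, solutions exist.

Step 2: Apply extended Euclidean algorithm to find gcd.
We find integers such that 43*x0 + 62*y0 = 1

Step 3: Scale the particular solution.
Multiply by 4/1 = 4:
i = 52, j = -36

Step 4: Verify.
43*(52) + 62*(-36) = 4 = 4 ✓

i = 52, j = -36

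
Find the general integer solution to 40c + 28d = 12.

Step 1: Compute gcd(40, 28) = 4.
Since 4 divides 12, solutions exist.

Step 2: Find a particular solution using extended Euclidean algorithm.
We get c₀ = -6, d₀ = 9.
Check: 40*-6 + 28*9 = 12 = 12 ✓

Step 3: Write the general solution.
c = -6 + (28/4)t = -6 + 7t
d = 9 - (40/4)t = 9 - 10t
for any integer t.

c = -6 + 7t, d = 9 - 10t for integer t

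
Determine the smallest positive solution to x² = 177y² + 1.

We seek the smallest positive integers (x, y) with x² - 177y² = 1, i.e., x² = 177y² + 1.
Try successive y values:
y = 1: x² = 177·1² + 1 = 178, not a perfect square
y = 2: x² = 177·2² + 1 = 709, not a perfect square
y = 3: x² = 177·3² + 1 = 1594, not a perfect square
... continuing the search (or via continued fractions) ...
y = 4692: x² = 177·4692² + 1 = 3896630929, x = 62423 ✓

Verify: 62423² - 177·4692² = 3896630929 - 3896630928 = 1 ✓

x = 62423, y = 4692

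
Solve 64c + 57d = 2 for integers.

Step 1: Check solvability.
gcd(64, 57) = 1
Since 1 divides 2, solutions exist.

Step 2: Apply extended Euclidean algorithm to find gcd.
We find integers such that 64*x0 + 57*y0 = 1

Step 3: Scale the particular solution.
Multiply by 2/1 = 2:
c = -16, d = 18

Step 4: Verify.
64*(-16) + 57*(18) = 2 = 2 ✓

c = -16, d = 18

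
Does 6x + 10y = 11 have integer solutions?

Step 1: Compute gcd(6, 10).
gcd(6, 10) = 2

Step 2: Check divisibility.
Does 2 divide 11? 11 = 2 x 5 + 1, so no.

By the theorem on linear Diophantine equations, 6x + 10y = 11 has integer solutions if and only if gcd(6, 10) divides 11. Since 2 does not divide 11, no solutions exist.

No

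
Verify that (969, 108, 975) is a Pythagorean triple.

Compute a² + b² = 969² + 108² = 938961 + 11664 = 950625
Compute c² = 975² = 950625
Since 950625 = 950625, confirmed.

Yes, it is a Pythagorean triple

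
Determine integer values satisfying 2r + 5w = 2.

Step 1: Check solvability.
gcd(2, 5) = 1
Since 1 divides 2, solutions exist.

Step 2: Apply extended Euclidean algorithm to find gcd.
We find integers such that 2*x0 + 5*y0 = 1

Step 3: Scale the particular solution.
Multiply by 2/1 = 2:
r = -4, w = 2

Step 4: Verify.
2*(-4) + 5*(2) = 2 = 2 ✓

r = -4, w = 2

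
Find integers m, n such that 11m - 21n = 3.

Step 1: Check solvability.
gcd(11, 21) = 1
Since 1 divides 3, solutions exist.

Step 2: Apply extended Euclidean algorithm to find gcd.
We find integers such that 11*x0 + 21*y0 = 1

Step 3: Scale the particular solution.
Multiply by 3/1 = 3:
m = 6, n = 3

Step 4: Verify.
11*(6) - 21*(3) = 3 = 3 ✓

m = 6, n = 3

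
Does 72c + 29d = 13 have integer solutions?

Step 1: Compute gcd(72, 29).
gcd(72, 29) = 1

Step 2: Check divisibility.
Does 1 divide 13? 13 = 1 x 13, so yes.

By the theorem on linear Diophantine equations, 72c + 29d = 13 has integer solutions if and only if gcd(72, 29) divides 13. Since 1 | 13, solutions exist.

Yes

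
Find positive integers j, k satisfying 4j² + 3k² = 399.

Try small values of j and check whether (399 - 4j²)/3 is a perfect square.
j = 9: 4·9² = 324, so 3k² = 399 - 324 = 75, giving k² = 25, k = 5.
Check: 4·9² + 3·5² = 324 + 75 = 399 ✓

j = 9, k = 5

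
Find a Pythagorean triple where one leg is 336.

We need the other leg and hypotenuse such that 336² + x² = c².
Take x = 385, c = 511: 336² + 385² = 112896 + 148225 = 261121 = 511² ✓
Triple: (385, 336, 511)

(385, 336, 511)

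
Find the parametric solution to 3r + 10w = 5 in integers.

Step 1: Compute gcd(3, 10) = 1.
Since 1 divides 5, solutions exist.

Step 2: Find a particular solution using extended Euclidean algorithm.
We get r₀ = -15, w₀ = 5.
Check: 3*-15 + 10*5 = 5 = 5 ✓

Step 3: Write the general solution.
r = -15 + (10/1)t = -15 + 10t
w = 5 - (3/1)t = 5 - 3t
for any integer t.

r = -15 + 10t, w = 5 - 3t for integer t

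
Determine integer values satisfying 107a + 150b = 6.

Step 1: Check solvability.
gcd(107, 150) = 1
Since 1 divides 6, solutions exist.

Step 2: Apply extended Euclidean algorithm to find gcd.
We find integers such that 107*x0 + 150*y0 = 1

Step 3: Scale the particular solution.
Multiply by 6/1 = 6:
a = -42, b = 30

Step 4: Verify.
107*(-42) + 150*(30) = 6 = 6 ✓

a = -42, b = 30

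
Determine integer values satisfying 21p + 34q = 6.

Step 1: Check solvability.
gcd(21, 34) = 1
Since 1 divides 6, solutions exist.

Step 2: Apply extended Euclidean algorithm to find gcd.
We find integers such that 21*x0 + 34*y0 = 1

Step 3: Scale the particular solution.
Multiply by 6/1 = 6:
p = 78, q = -48

Step 4: Verify.
21*(78) + 34*(-48) = 6 = 6 ✓

p = 78, q = -48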